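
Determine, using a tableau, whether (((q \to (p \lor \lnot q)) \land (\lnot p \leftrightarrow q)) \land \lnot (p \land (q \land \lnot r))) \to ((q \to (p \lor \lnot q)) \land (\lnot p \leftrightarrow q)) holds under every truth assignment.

Valid

Assume the negation and expand:
Initial set: {F ((((q \to (p \lor \lnot q)) \land (\lnot p \leftrightarrow q)) \land \lnot (p \land (q \land \lnot r))) \to ((q \to (p \lor \lnot q)) \land (\lnot p \leftrightarrow q)))}.
F ((((q \to (p \lor \lnot q)) \land (\lnot p \leftrightarrow q)) \land \lnot (p \land (q \land \lnot r))) \to ((q \to (p \lor \lnot q)) \land (\lnot p \leftrightarrow q))): α-rule — add T (((q \to (p \lor \lnot q)) \land (\lnot p \leftrightarrow q)) \land \lnot (p \land (q \land \lnot r))), F ((q \to (p \lor \lnot q)) \land (\lnot p \leftrightarrow q)).
T (((q \to (p \lor \lnot q)) \land (\lnot p \leftrightarrow q)) \land \lnot (p \land (q \land \lnot r))): α-rule — add T ((q \to (p \lor \lnot q)) \land (\lnot p \leftrightarrow q)), T \lnot (p \land (q \land \lnot r)).
T ((q \to (p \lor \lnot q)) \land (\lnot p \leftrightarrow q)): α-rule — add T (q \to (p \lor \lnot q)), T (\lnot p \leftrightarrow q).
F ((q \to (p \lor \lnot q)) \land (\lnot p \leftrightarrow q)): β-rule — branch into F (q \to (p \lor \lnot q))  //  F (\lnot p \leftrightarrow q).
  branch 1 (add F (q \to (p \lor \lnot q))):
    F (q \to (p \lor \lnot q)): α-rule — add T q, F (p \lor \lnot q).
    F (p \lor \lnot q): α-rule — add F p, F \lnot q.
    T \lnot (p \land (q \land \lnot r)): β-rule — branch into F p  //  F (q \land \lnot r).
      branch 1.1 (add F p):
        T (q \to (p \lor \lnot q)): β-rule — branch into F q  //  T (p \lor \lnot q).
          branch 1.1.1 (add F q):
            × closes — contains both q and \lnot q.
          branch 1.1.2 (add T (p \lor \lnot q)):
            T (\lnot p \leftrightarrow q): β-rule — branch into T \lnot p, T q  //  F \lnot p, F q.
              branch 1.1.2.1 (add T \lnot p, T q):
                T (p \lor \lnot q): β-rule — branch into T p  //  T \lnot q.
                  branch 1.1.2.1.1 (add T p):
                    × closes — contains both p and \lnot p.
                  branch 1.1.2.1.2 (add T \lnot q):
                    × closes — contains both q and \lnot q.
              branch 1.1.2.2 (add F \lnot p, F q):
                × closes — contains both p and \lnot p.
      branch 1.2 (add F (q \land \lnot r)):
        T (q \to (p \lor \lnot q)): β-rule — branch into F q  //  T (p \lor \lnot q).
          branch 1.2.1 (add F q):
            × closes — contains both q and \lnot q.
          branch 1.2.2 (add T (p \lor \lnot q)):
            T (\lnot p \leftrightarrow q): β-rule — branch into T \lnot p, T q  //  F \lnot p, F q.
              branch 1.2.2.1 (add T \lnot p, T q):
                F (q \land \lnot r): β-rule — branch into F q  //  F \lnot r.
                  branch 1.2.2.1.1 (add F q):
                    × closes — contains both q and \lnot q.
                  branch 1.2.2.1.2 (add F \lnot r):
                    T (p \lor \lnot q): β-rule — branch into T p  //  T \lnot q.
                      branch 1.2.2.1.2.1 (add T p):
                        × closes — contains both p and \lnot p.
                      branch 1.2.2.1.2.2 (add T \lnot q):
                        × closes — contains both q and \lnot q.
              branch 1.2.2.2 (add F \lnot p, F q):
                × closes — contains both p and \lnot p.
  branch 2 (add F (\lnot p \leftrightarrow q)):
    T \lnot (p \land (q \land \lnot r)): β-rule — branch into F p  //  F (q \land \lnot r).
      branch 2.1 (add F p):
        T (q \to (p \lor \lnot q)): β-rule — branch into F q  //  T (p \lor \lnot q).
          branch 2.1.1 (add F q):
            T (\lnot p \leftrightarrow q): β-rule — branch into T \lnot p, T q  //  F \lnot p, F q.
              branch 2.1.1.1 (add T \lnot p, T q):
                × closes — contains both q and \lnot q.
              branch 2.1.1.2 (add F \lnot p, F q):
                × closes — contains both p and \lnot p.
          branch 2.1.2 (add T (p \lor \lnot q)):
            T (\lnot p \leftrightarrow q): β-rule — branch into T \lnot p, T q  //  F \lnot p, F q.
              branch 2.1.2.1 (add T \lnot p, T q):
                F (\lnot p \leftrightarrow q): β-rule — branch into T \lnot p, F q  //  F \lnot p, T q.
                  branch 2.1.2.1.1 (add T \lnot p, F q):
                    × closes — contains both q and \lnot q.
                  branch 2.1.2.1.2 (add F \lnot p, T q):
                    × closes — contains both p and \lnot p.
              branch 2.1.2.2 (add F \lnot p, F q):
                × closes — contains both p and \lnot p.
      branch 2.2 (add F (q \land \lnot r)):
        T (q \to (p \lor \lnot q)): β-rule — branch into F q  //  T (p \lor \lnot q).
          branch 2.2.1 (add F q):
            T (\lnot p \leftrightarrow q): β-rule — branch into T \lnot p, T q  //  F \lnot p, F q.
              branch 2.2.1.1 (add T \lnot p, T q):
                × closes — contains both q and \lnot q.
              branch 2.2.1.2 (add F \lnot p, F q):
                F (\lnot p \leftrightarrow q): β-rule — branch into T \lnot p, F q  //  F \lnot p, T q.
                  branch 2.2.1.2.1 (add T \lnot p, F q):
                    × closes — contains both p and \lnot p.
                  branch 2.2.1.2.2 (add F \lnot p, T q):
                    × closes — contains both q and \lnot q.
          branch 2.2.2 (add T (p \lor \lnot q)):
            T (\lnot p \leftrightarrow q): β-rule — branch into T \lnot p, T q  //  F \lnot p, F q.
              branch 2.2.2.1 (add T \lnot p, T q):
                F (\lnot p \leftrightarrow q): β-rule — branch into T \lnot p, F q  //  F \lnot p, T q.
                  branch 2.2.2.1.1 (add T \lnot p, F q):
                    × closes — contains both q and \lnot q.
                  branch 2.2.2.1.2 (add F \lnot p, T q):
                    × closes — contains both p and \lnot p.
              branch 2.2.2.2 (add F \lnot p, F q):
                F (\lnot p \leftrightarrow q): β-rule — branch into T \lnot p, F q  //  F \lnot p, T q.
                  branch 2.2.2.2.1 (add T \lnot p, F q):
                    × closes — contains both p and \lnot p.
                  branch 2.2.2.2.2 (add F \lnot p, T q):
                    × closes — contains both q and \lnot q.
All 21 branches close.
Every branch closed, so the negation is unsatisfiable and the formula is valid.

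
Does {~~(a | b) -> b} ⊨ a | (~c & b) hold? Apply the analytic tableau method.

No

Initial set: {(~~(a | b) -> b); ~(a | (~c & b))}.
~(a | (~c & b)): α-rule — add ~a, ~(~c & b).
(~~(a | b) -> b): β-rule — branch into ~~~(a | b)  //  b.
  branch 1 (add ~~~(a | b)):
    ~~~(a | b): drop double negation, giving ~(a | b).
    ~(a | b): α-rule — add ~a, ~b.
    ~(~c & b): β-rule — branch into ~~c  //  ~b.
      branch 1.1 (add ~~c):
        ○ open, literals {a=false, b=false, c=true}.
      branch 1.2 (add ~b):
        ○ open, literals {a=false, b=false}.
  branch 2 (add b):
    ~(~c & b): β-rule — branch into ~~c  //  ~b.
      branch 2.1 (add ~~c):
        ○ open, literals {a=false, b=true, c=true}.
      branch 2.2 (add ~b):
        × closes — contains both b and ~b.
1 branch closed, 3 open.
An open branch gives a countermodel: a=false, b=false, c=true (unmentioned atoms arbitrary); the premises hold there but the conclusion fails.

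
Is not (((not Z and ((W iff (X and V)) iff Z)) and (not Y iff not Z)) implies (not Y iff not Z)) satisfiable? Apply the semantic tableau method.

Unsatisfiable

Initial set: {not (((not Z and ((W iff (X and V)) iff Z)) and (not Y iff not Z)) implies (not Y iff not Z))}.
not (((not Z and ((W iff (X and V)) iff Z)) and (not Y iff not Z)) implies (not Y iff not Z)): α-rule — add ((not Z and ((W iff (X and V)) iff Z)) and (not Y iff not Z)), not (not Y iff not Z).
((not Z and ((W iff (X and V)) iff Z)) and (not Y iff not Z)): α-rule — add (not Z and ((W iff (X and V)) iff Z)), (not Y iff not Z).
(not Z and ((W iff (X and V)) iff Z)): α-rule — add not Z, ((W iff (X and V)) iff Z).
not (not Y iff not Z): β-rule — branch into not Y, not not Z  //  not not Y, not Z.
  branch 1 (add not Y, not not Z):
    × closes — contains both Z and not Z.
  branch 2 (add not not Y, not Z):
    (not Y iff not Z): β-rule — branch into not Y, not Z  //  not not Y, not not Z.
      branch 2.1 (add not Y, not Z):
        × closes — contains both Y and not Y.
      branch 2.2 (add not not Y, not not Z):
        × closes — contains both Z and not Z.
All 3 branches close.
Every branch closed; the formula is unsatisfiable.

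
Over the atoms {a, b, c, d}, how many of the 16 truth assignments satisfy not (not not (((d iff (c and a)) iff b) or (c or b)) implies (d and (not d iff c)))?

Initial set: {T not (not not (((d iff (c and a)) iff b) or (c or b)) implies (d and (not d iff c)))}.
T not (not not (((d iff (c and a)) iff b) or (c or b)) implies (d and (not d iff c))): α-rule — add T not not (((d iff (c and a)) iff b) or (c or b)), F (d and (not d iff c)).
T not not (((d iff (c and a)) iff b) or (c or b)): drop double negation, giving T (((d iff (c and a)) iff b) or (c or b)).
F (d and (not d iff c)): β-rule — branch into F d  //  F (not d iff c).
  branch 1 (add F d):
    T (((d iff (c and a)) iff b) or (c or b)): β-rule — branch into T ((d iff (c and a)) iff b)  //  T (c or b).
      branch 1.1 (add T ((d iff (c and a)) iff b)):
        T ((d iff (c and a)) iff b): β-rule — branch into T (d iff (c and a)), T b  //  F (d iff (c and a)), F b.
          branch 1.1.1 (add T (d iff (c and a)), T b):
            T (d iff (c and a)): β-rule — branch into T d, T (c and a)  //  F d, F (c and a).
              branch 1.1.1.1 (add T d, T (c and a)):
                × closes — contains both d and not d.
              branch 1.1.1.2 (add F d, F (c and a)):
                F (c and a): β-rule — branch into F c  //  F a.
                  branch 1.1.1.2.1 (add F c):
                    ○ open, literals {b=T, c=F, d=F}.
                  branch 1.1.1.2.2 (add F a):
                    ○ open, literals {a=F, b=T, d=F}.
          branch 1.1.2 (add F (d iff (c and a)), F b):
            F (d iff (c and a)): β-rule — branch into T d, F (c and a)  //  F d, T (c and a).
              branch 1.1.2.1 (add T d, F (c and a)):
                × closes — contains both d and not d.
              branch 1.1.2.2 (add F d, T (c and a)):
                T (c and a): α-rule — add T c, T a.
                ○ open, literals {a=T, b=F, c=T, d=F}.
      branch 1.2 (add T (c or b)):
        T (c or b): β-rule — branch into T c  //  T b.
          branch 1.2.1 (add T c):
            ○ open, literals {c=T, d=F}.
          branch 1.2.2 (add T b):
            ○ open, literals {b=T, d=F}.
  branch 2 (add F (not d iff c)):
    T (((d iff (c and a)) iff b) or (c or b)): β-rule — branch into T ((d iff (c and a)) iff b)  //  T (c or b).
      branch 2.1 (add T ((d iff (c and a)) iff b)):
        F (not d iff c): β-rule — branch into T not d, F c  //  F not d, T c.
          branch 2.1.1 (add T not d, F c):
            T ((d iff (c and a)) iff b): β-rule — branch into T (d iff (c and a)), T b  //  F (d iff (c and a)), F b.
              branch 2.1.1.1 (add T (d iff (c and a)), T b):
                T (d iff (c and a)): β-rule — branch into T d, T (c and a)  //  F d, F (c and a).
                  branch 2.1.1.1.1 (add T d, T (c and a)):
                    × closes — contains both d and not d.
                  branch 2.1.1.1.2 (add F d, F (c and a)):
                    F (c and a): β-rule — branch into F c  //  F a.
                      branch 2.1.1.1.2.1 (add F c):
                        ○ open, literals {b=T, c=F, d=F}.
                      branch 2.1.1.1.2.2 (add F a):
                        ○ open, literals {a=F, b=T, c=F, d=F}.
              branch 2.1.1.2 (add F (d iff (c and a)), F b):
                F (d iff (c and a)): β-rule — branch into T d, F (c and a)  //  F d, T (c and a).
                  branch 2.1.1.2.1 (add T d, F (c and a)):
                    × closes — contains both d and not d.
                  branch 2.1.1.2.2 (add F d, T (c and a)):
                    T (c and a): α-rule — add T c, T a.
                    × closes — contains both c and not c.
          branch 2.1.2 (add F not d, T c):
            T ((d iff (c and a)) iff b): β-rule — branch into T (d iff (c and a)), T b  //  F (d iff (c and a)), F b.
              branch 2.1.2.1 (add T (d iff (c and a)), T b):
                T (d iff (c and a)): β-rule — branch into T d, T (c and a)  //  F d, F (c and a).
                  branch 2.1.2.1.1 (add T d, T (c and a)):
                    T (c and a): α-rule — add T c, T a.
                    ○ open, literals {a=T, b=T, c=T, d=T}.
                  branch 2.1.2.1.2 (add F d, F (c and a)):
                    × closes — contains both d and not d.
              branch 2.1.2.2 (add F (d iff (c and a)), F b):
                F (d iff (c and a)): β-rule — branch into T d, F (c and a)  //  F d, T (c and a).
                  branch 2.1.2.2.1 (add T d, F (c and a)):
                    F (c and a): β-rule — branch into F c  //  F a.
                      branch 2.1.2.2.1.1 (add F c):
                        × closes — contains both c and not c.
                      branch 2.1.2.2.1.2 (add F a):
                        ○ open, literals {a=F, b=F, c=T, d=T}.
                  branch 2.1.2.2.2 (add F d, T (c and a)):
                    × closes — contains both d and not d.
      branch 2.2 (add T (c or b)):
        F (not d iff c): β-rule — branch into T not d, F c  //  F not d, T c.
          branch 2.2.1 (add T not d, F c):
            T (c or b): β-rule — branch into T c  //  T b.
              branch 2.2.1.1 (add T c):
                × closes — contains both c and not c.
              branch 2.2.1.2 (add T b):
                ○ open, literals {b=T, c=F, d=F}.
          branch 2.2.2 (add F not d, T c):
            T (c or b): β-rule — branch into T c  //  T b.
              branch 2.2.2.1 (add T c):
                ○ open, literals {c=T, d=T}.
              branch 2.2.2.2 (add T b):
                ○ open, literals {b=T, c=T, d=T}.
9 branches closed, 12 open.
Each open branch fixes some atoms; the unmentioned ones are free. Counting distinct full assignments: branch {b=T, c=F, d=F} (a) contributes 2 new; branch {a=F, b=T, d=F} (c) contributes 1 new; branch {a=T, b=F, c=T, d=F} (none free) contributes 1 new; branch {c=T, d=F} (a, b) contributes 2 new; branch {b=T, d=F} (a, c) contributes 0 new; branch {b=T, c=F, d=F} (a) contributes 0 new; branch {a=F, b=T, c=F, d=F} (none free) contributes 0 new; branch {a=T, b=T, c=T, d=T} (none free) contributes 1 new; branch {a=F, b=F, c=T, d=T} (none free) contributes 1 new; branch {b=T, c=F, d=F} (a) contributes 0 new; branch {c=T, d=T} (a, b) contributes 2 new; branch {b=T, c=T, d=T} (a) contributes 0 new. Total: 10.

10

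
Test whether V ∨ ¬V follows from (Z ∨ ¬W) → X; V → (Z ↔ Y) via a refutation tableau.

Yes

Initial set: {((Z ∨ ¬W) → X); (V → (Z ↔ Y)); ¬(V ∨ ¬V)}.
¬(V ∨ ¬V): α-rule — add ¬V, ¬¬V.
× closes — contains both V and ¬V.
All 1 branch closes.
Every branch closed, so the premises entail the conclusion.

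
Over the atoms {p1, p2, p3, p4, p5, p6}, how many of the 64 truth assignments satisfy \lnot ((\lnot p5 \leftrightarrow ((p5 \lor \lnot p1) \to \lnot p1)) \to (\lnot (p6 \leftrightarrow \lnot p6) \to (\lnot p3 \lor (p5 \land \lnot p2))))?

20

Initial set: {\lnot ((\lnot p5 \leftrightarrow ((p5 \lor \lnot p1) \to \lnot p1)) \to (\lnot (p6 \leftrightarrow \lnot p6) \to (\lnot p3 \lor (p5 \land \lnot p2))))}.
\lnot ((\lnot p5 \leftrightarrow ((p5 \lor \lnot p1) \to \lnot p1)) \to (\lnot (p6 \leftrightarrow \lnot p6) \to (\lnot p3 \lor (p5 \land \lnot p2)))): α-rule — add (\lnot p5 \leftrightarrow ((p5 \lor \lnot p1) \to \lnot p1)), \lnot (\lnot (p6 \leftrightarrow \lnot p6) \to (\lnot p3 \lor (p5 \land \lnot p2))).
\lnot (\lnot (p6 \leftrightarrow \lnot p6) \to (\lnot p3 \lor (p5 \land \lnot p2))): α-rule — add \lnot (p6 \leftrightarrow \lnot p6), \lnot (\lnot p3 \lor (p5 \land \lnot p2)).
\lnot (\lnot p3 \lor (p5 \land \lnot p2)): α-rule — add \lnot \lnot p3, \lnot (p5 \land \lnot p2).
(\lnot p5 \leftrightarrow ((p5 \lor \lnot p1) \to \lnot p1)): β-rule — branch into \lnot p5, ((p5 \lor \lnot p1) \to \lnot p1)  //  \lnot \lnot p5, \lnot ((p5 \lor \lnot p1) \to \lnot p1).
  branch 1 (add \lnot p5, ((p5 \lor \lnot p1) \to \lnot p1)):
    \lnot (p6 \leftrightarrow \lnot p6): β-rule — branch into p6, \lnot \lnot p6  //  \lnot p6, \lnot p6.
      branch 1.1 (add p6, \lnot \lnot p6):
        \lnot (p5 \land \lnot p2): β-rule — branch into \lnot p5  //  \lnot \lnot p2.
          branch 1.1.1 (add \lnot p5):
            ((p5 \lor \lnot p1) \to \lnot p1): β-rule — branch into \lnot (p5 \lor \lnot p1)  //  \lnot p1.
              branch 1.1.1.1 (add \lnot (p5 \lor \lnot p1)):
                \lnot (p5 \lor \lnot p1): α-rule — add \lnot p5, \lnot \lnot p1.
                ○ open, literals {p1=true, p3=true, p5=false, p6=true}.
              branch 1.1.1.2 (add \lnot p1):
                ○ open, literals {p1=false, p3=true, p5=false, p6=true}.
          branch 1.1.2 (add \lnot \lnot p2):
            ((p5 \lor \lnot p1) \to \lnot p1): β-rule — branch into \lnot (p5 \lor \lnot p1)  //  \lnot p1.
              branch 1.1.2.1 (add \lnot (p5 \lor \lnot p1)):
                \lnot (p5 \lor \lnot p1): α-rule — add \lnot p5, \lnot \lnot p1.
                ○ open, literals {p1=true, p2=true, p3=true, p5=false, p6=true}.
              branch 1.1.2.2 (add \lnot p1):
                ○ open, literals {p1=false, p2=true, p3=true, p5=false, p6=true}.
      branch 1.2 (add \lnot p6, \lnot p6):
        \lnot (p5 \land \lnot p2): β-rule — branch into \lnot p5  //  \lnot \lnot p2.
          branch 1.2.1 (add \lnot p5):
            ((p5 \lor \lnot p1) \to \lnot p1): β-rule — branch into \lnot (p5 \lor \lnot p1)  //  \lnot p1.
              branch 1.2.1.1 (add \lnot (p5 \lor \lnot p1)):
                \lnot (p5 \lor \lnot p1): α-rule — add \lnot p5, \lnot \lnot p1.
                ○ open, literals {p1=true, p3=true, p5=false, p6=false}.
              branch 1.2.1.2 (add \lnot p1):
                ○ open, literals {p1=false, p3=true, p5=false, p6=false}.
          branch 1.2.2 (add \lnot \lnot p2):
            ((p5 \lor \lnot p1) \to \lnot p1): β-rule — branch into \lnot (p5 \lor \lnot p1)  //  \lnot p1.
              branch 1.2.2.1 (add \lnot (p5 \lor \lnot p1)):
                \lnot (p5 \lor \lnot p1): α-rule — add \lnot p5, \lnot \lnot p1.
                ○ open, literals {p1=true, p2=true, p3=true, p5=false, p6=false}.
              branch 1.2.2.2 (add \lnot p1):
                ○ open, literals {p1=false, p2=true, p3=true, p5=false, p6=false}.
  branch 2 (add \lnot \lnot p5, \lnot ((p5 \lor \lnot p1) \to \lnot p1)):
    \lnot ((p5 \lor \lnot p1) \to \lnot p1): α-rule — add (p5 \lor \lnot p1), \lnot \lnot p1.
    \lnot (p6 \leftrightarrow \lnot p6): β-rule — branch into p6, \lnot \lnot p6  //  \lnot p6, \lnot p6.
      branch 2.1 (add p6, \lnot \lnot p6):
        \lnot (p5 \land \lnot p2): β-rule — branch into \lnot p5  //  \lnot \lnot p2.
          branch 2.1.1 (add \lnot p5):
            × closes — contains both p5 and \lnot p5.
          branch 2.1.2 (add \lnot \lnot p2):
            (p5 \lor \lnot p1): β-rule — branch into p5  //  \lnot p1.
              branch 2.1.2.1 (add p5):
                ○ open, literals {p1=true, p2=true, p3=true, p5=true, p6=true}.
              branch 2.1.2.2 (add \lnot p1):
                × closes — contains both p1 and \lnot p1.
      branch 2.2 (add \lnot p6, \lnot p6):
        \lnot (p5 \land \lnot p2): β-rule — branch into \lnot p5  //  \lnot \lnot p2.
          branch 2.2.1 (add \lnot p5):
            × closes — contains both p5 and \lnot p5.
          branch 2.2.2 (add \lnot \lnot p2):
            (p5 \lor \lnot p1): β-rule — branch into p5  //  \lnot p1.
              branch 2.2.2.1 (add p5):
                ○ open, literals {p1=true, p2=true, p3=true, p5=true, p6=false}.
              branch 2.2.2.2 (add \lnot p1):
                × closes — contains both p1 and \lnot p1.
4 branches closed, 10 open.
Each open branch fixes some atoms; the unmentioned ones are free. Counting distinct full assignments: branch {p1=true, p3=true, p5=false, p6=true} (p2, p4) contributes 4 new; branch {p1=false, p3=true, p5=false, p6=true} (p2, p4) contributes 4 new; branch {p1=true, p2=true, p3=true, p5=false, p6=true} (p4) contributes 0 new; branch {p1=false, p2=true, p3=true, p5=false, p6=true} (p4) contributes 0 new; branch {p1=true, p3=true, p5=false, p6=false} (p2, p4) contributes 4 new; branch {p1=false, p3=true, p5=false, p6=false} (p2, p4) contributes 4 new; branch {p1=true, p2=true, p3=true, p5=false, p6=false} (p4) contributes 0 new; branch {p1=false, p2=true, p3=true, p5=false, p6=false} (p4) contributes 0 new; branch {p1=true, p2=true, p3=true, p5=true, p6=true} (p4) contributes 2 new; branch {p1=true, p2=true, p3=true, p5=true, p6=false} (p4) contributes 2 new. Total: 20.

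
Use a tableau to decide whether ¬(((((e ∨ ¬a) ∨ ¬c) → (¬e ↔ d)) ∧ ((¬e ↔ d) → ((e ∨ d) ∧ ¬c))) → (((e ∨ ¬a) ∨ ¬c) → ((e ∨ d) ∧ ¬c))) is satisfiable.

Unsatisfiable

Initial set: {¬(((((e ∨ ¬a) ∨ ¬c) → (¬e ↔ d)) ∧ ((¬e ↔ d) → ((e ∨ d) ∧ ¬c))) → (((e ∨ ¬a) ∨ ¬c) → ((e ∨ d) ∧ ¬c)))}.
¬(((((e ∨ ¬a) ∨ ¬c) → (¬e ↔ d)) ∧ ((¬e ↔ d) → ((e ∨ d) ∧ ¬c))) → (((e ∨ ¬a) ∨ ¬c) → ((e ∨ d) ∧ ¬c))): α-rule — add ((((e ∨ ¬a) ∨ ¬c) → (¬e ↔ d)) ∧ ((¬e ↔ d) → ((e ∨ d) ∧ ¬c))), ¬(((e ∨ ¬a) ∨ ¬c) → ((e ∨ d) ∧ ¬c)).
((((e ∨ ¬a) ∨ ¬c) → (¬e ↔ d)) ∧ ((¬e ↔ d) → ((e ∨ d) ∧ ¬c))): α-rule — add (((e ∨ ¬a) ∨ ¬c) → (¬e ↔ d)), ((¬e ↔ d) → ((e ∨ d) ∧ ¬c)).
¬(((e ∨ ¬a) ∨ ¬c) → ((e ∨ d) ∧ ¬c)): α-rule — add ((e ∨ ¬a) ∨ ¬c), ¬((e ∨ d) ∧ ¬c).
(((e ∨ ¬a) ∨ ¬c) → (¬e ↔ d)): β-rule — branch into ¬((e ∨ ¬a) ∨ ¬c)  //  (¬e ↔ d).
  branch 1 (add ¬((e ∨ ¬a) ∨ ¬c)):
    ¬((e ∨ ¬a) ∨ ¬c): α-rule — add ¬(e ∨ ¬a), ¬¬c.
    ¬(e ∨ ¬a): α-rule — add ¬e, ¬¬a.
    ((¬e ↔ d) → ((e ∨ d) ∧ ¬c)): β-rule — branch into ¬(¬e ↔ d)  //  ((e ∨ d) ∧ ¬c).
      branch 1.1 (add ¬(¬e ↔ d)):
        ((e ∨ ¬a) ∨ ¬c): β-rule — branch into (e ∨ ¬a)  //  ¬c.
          branch 1.1.1 (add (e ∨ ¬a)):
            ¬((e ∨ d) ∧ ¬c): β-rule — branch into ¬(e ∨ d)  //  ¬¬c.
              branch 1.1.1.1 (add ¬(e ∨ d)):
                ¬(e ∨ d): α-rule — add ¬e, ¬d.
                ¬(¬e ↔ d): β-rule — branch into ¬e, ¬d  //  ¬¬e, d.
                  branch 1.1.1.1.1 (add ¬e, ¬d):
                    (e ∨ ¬a): β-rule — branch into e  //  ¬a.
                      branch 1.1.1.1.1.1 (add e):
                        × closes — contains both e and ¬e.
                      branch 1.1.1.1.1.2 (add ¬a):
                        × closes — contains both a and ¬a.
                  branch 1.1.1.1.2 (add ¬¬e, d):
                    × closes — contains both e and ¬e.
              branch 1.1.1.2 (add ¬¬c):
                ¬(¬e ↔ d): β-rule — branch into ¬e, ¬d  //  ¬¬e, d.
                  branch 1.1.1.2.1 (add ¬e, ¬d):
                    (e ∨ ¬a): β-rule — branch into e  //  ¬a.
                      branch 1.1.1.2.1.1 (add e):
                        × closes — contains both e and ¬e.
                      branch 1.1.1.2.1.2 (add ¬a):
                        × closes — contains both a and ¬a.
                  branch 1.1.1.2.2 (add ¬¬e, d):
                    × closes — contains both e and ¬e.
          branch 1.1.2 (add ¬c):
            × closes — contains both c and ¬c.
      branch 1.2 (add ((e ∨ d) ∧ ¬c)):
        ((e ∨ d) ∧ ¬c): α-rule — add (e ∨ d), ¬c.
        × closes — contains both c and ¬c.
  branch 2 (add (¬e ↔ d)):
    ((¬e ↔ d) → ((e ∨ d) ∧ ¬c)): β-rule — branch into ¬(¬e ↔ d)  //  ((e ∨ d) ∧ ¬c).
      branch 2.1 (add ¬(¬e ↔ d)):
        ((e ∨ ¬a) ∨ ¬c): β-rule — branch into (e ∨ ¬a)  //  ¬c.
          branch 2.1.1 (add (e ∨ ¬a)):
            ¬((e ∨ d) ∧ ¬c): β-rule — branch into ¬(e ∨ d)  //  ¬¬c.
              branch 2.1.1.1 (add ¬(e ∨ d)):
                ¬(e ∨ d): α-rule — add ¬e, ¬d.
                (¬e ↔ d): β-rule — branch into ¬e, d  //  ¬¬e, ¬d.
                  branch 2.1.1.1.1 (add ¬e, d):
                    × closes — contains both d and ¬d.
                  branch 2.1.1.1.2 (add ¬¬e, ¬d):
                    × closes — contains both e and ¬e.
              branch 2.1.1.2 (add ¬¬c):
                (¬e ↔ d): β-rule — branch into ¬e, d  //  ¬¬e, ¬d.
                  branch 2.1.1.2.1 (add ¬e, d):
                    ¬(¬e ↔ d): β-rule — branch into ¬e, ¬d  //  ¬¬e, d.
                      branch 2.1.1.2.1.1 (add ¬e, ¬d):
                        × closes — contains both d and ¬d.
                      branch 2.1.1.2.1.2 (add ¬¬e, d):
                        × closes — contains both e and ¬e.
                  branch 2.1.1.2.2 (add ¬¬e, ¬d):
                    ¬(¬e ↔ d): β-rule — branch into ¬e, ¬d  //  ¬¬e, d.
                      branch 2.1.1.2.2.1 (add ¬e, ¬d):
                        × closes — contains both e and ¬e.
                      branch 2.1.1.2.2.2 (add ¬¬e, d):
                        × closes — contains both d and ¬d.
          branch 2.1.2 (add ¬c):
            ¬((e ∨ d) ∧ ¬c): β-rule — branch into ¬(e ∨ d)  //  ¬¬c.
              branch 2.1.2.1 (add ¬(e ∨ d)):
                ¬(e ∨ d): α-rule — add ¬e, ¬d.
                (¬e ↔ d): β-rule — branch into ¬e, d  //  ¬¬e, ¬d.
                  branch 2.1.2.1.1 (add ¬e, d):
                    × closes — contains both d and ¬d.
                  branch 2.1.2.1.2 (add ¬¬e, ¬d):
                    × closes — contains both e and ¬e.
              branch 2.1.2.2 (add ¬¬c):
                × closes — contains both c and ¬c.
      branch 2.2 (add ((e ∨ d) ∧ ¬c)):
        ((e ∨ d) ∧ ¬c): α-rule — add (e ∨ d), ¬c.
        ((e ∨ ¬a) ∨ ¬c): β-rule — branch into (e ∨ ¬a)  //  ¬c.
          branch 2.2.1 (add (e ∨ ¬a)):
            ¬((e ∨ d) ∧ ¬c): β-rule — branch into ¬(e ∨ d)  //  ¬¬c.
              branch 2.2.1.1 (add ¬(e ∨ d)):
                ¬(e ∨ d): α-rule — add ¬e, ¬d.
                (¬e ↔ d): β-rule — branch into ¬e, d  //  ¬¬e, ¬d.
                  branch 2.2.1.1.1 (add ¬e, d):
                    × closes — contains both d and ¬d.
                  branch 2.2.1.1.2 (add ¬¬e, ¬d):
                    × closes — contains both e and ¬e.
              branch 2.2.1.2 (add ¬¬c):
                × closes — contains both c and ¬c.
          branch 2.2.2 (add ¬c):
            ¬((e ∨ d) ∧ ¬c): β-rule — branch into ¬(e ∨ d)  //  ¬¬c.
              branch 2.2.2.1 (add ¬(e ∨ d)):
                ¬(e ∨ d): α-rule — add ¬e, ¬d.
                (¬e ↔ d): β-rule — branch into ¬e, d  //  ¬¬e, ¬d.
                  branch 2.2.2.1.1 (add ¬e, d):
                    × closes — contains both d and ¬d.
                  branch 2.2.2.1.2 (add ¬¬e, ¬d):
                    × closes — contains both e and ¬e.
              branch 2.2.2.2 (add ¬¬c):
                × closes — contains both c and ¬c.
All 23 branches close.
Every branch closed; the formula is unsatisfiable.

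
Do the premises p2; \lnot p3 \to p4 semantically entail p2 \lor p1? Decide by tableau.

Yes

Initial set: {p2; (\lnot p3 \to p4); \lnot (p2 \lor p1)}.
\lnot (p2 \lor p1): α-rule — add \lnot p2, \lnot p1.
× closes — contains both p2 and \lnot p2.
All 1 branch closes.
Every branch closed, so the premises entail the conclusion.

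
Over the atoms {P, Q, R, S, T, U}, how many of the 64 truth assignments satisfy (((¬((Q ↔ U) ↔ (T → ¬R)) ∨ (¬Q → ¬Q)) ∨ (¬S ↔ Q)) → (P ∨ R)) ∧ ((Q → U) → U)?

36

Initial set: {((((¬((Q ↔ U) ↔ (T → ¬R)) ∨ (¬Q → ¬Q)) ∨ (¬S ↔ Q)) → (P ∨ R)) ∧ ((Q → U) → U))}.
((((¬((Q ↔ U) ↔ (T → ¬R)) ∨ (¬Q → ¬Q)) ∨ (¬S ↔ Q)) → (P ∨ R)) ∧ ((Q → U) → U)): α-rule — add (((¬((Q ↔ U) ↔ (T → ¬R)) ∨ (¬Q → ¬Q)) ∨ (¬S ↔ Q)) → (P ∨ R)), ((Q → U) → U).
(((¬((Q ↔ U) ↔ (T → ¬R)) ∨ (¬Q → ¬Q)) ∨ (¬S ↔ Q)) → (P ∨ R)): β-rule — branch into ¬((¬((Q ↔ U) ↔ (T → ¬R)) ∨ (¬Q → ¬Q)) ∨ (¬S ↔ Q))  //  (P ∨ R).
  branch 1 (add ¬((¬((Q ↔ U) ↔ (T → ¬R)) ∨ (¬Q → ¬Q)) ∨ (¬S ↔ Q))):
    ¬((¬((Q ↔ U) ↔ (T → ¬R)) ∨ (¬Q → ¬Q)) ∨ (¬S ↔ Q)): α-rule — add ¬(¬((Q ↔ U) ↔ (T → ¬R)) ∨ (¬Q → ¬Q)), ¬(¬S ↔ Q).
    ¬(¬((Q ↔ U) ↔ (T → ¬R)) ∨ (¬Q → ¬Q)): α-rule — add ¬¬((Q ↔ U) ↔ (T → ¬R)), ¬(¬Q → ¬Q).
    ¬(¬Q → ¬Q): α-rule — add ¬Q, ¬¬Q.
    × closes — contains both Q and ¬Q.
  branch 2 (add (P ∨ R)):
    ((Q → U) → U): β-rule — branch into ¬(Q → U)  //  U.
      branch 2.1 (add ¬(Q → U)):
        ¬(Q → U): α-rule — add Q, ¬U.
        (P ∨ R): β-rule — branch into P  //  R.
          branch 2.1.1 (add P):
            ○ open, literals {P=1, Q=1, U=0}.
          branch 2.1.2 (add R):
            ○ open, literals {Q=1, R=1, U=0}.
      branch 2.2 (add U):
        (P ∨ R): β-rule — branch into P  //  R.
          branch 2.2.1 (add P):
            ○ open, literals {P=1, U=1}.
          branch 2.2.2 (add R):
            ○ open, literals {R=1, U=1}.
1 branch closed, 4 open.
Each open branch fixes some atoms; the unmentioned ones are free. Counting distinct full assignments: branch {P=1, Q=1, U=0} (R, S, T) contributes 8 new; branch {Q=1, R=1, U=0} (P, S, T) contributes 4 new; branch {P=1, U=1} (Q, R, S, T) contributes 16 new; branch {R=1, U=1} (P, Q, S, T) contributes 8 new. Total: 36.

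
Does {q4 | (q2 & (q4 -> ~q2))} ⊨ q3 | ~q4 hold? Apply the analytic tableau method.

Initial set: {T (q4 | (q2 & (q4 -> ~q2))); F (q3 | ~q4)}.
F (q3 | ~q4): α-rule — add F q3, F ~q4.
T (q4 | (q2 & (q4 -> ~q2))): β-rule — branch into T q4  //  T (q2 & (q4 -> ~q2)).
  branch 1 (add T q4):
    ○ open, literals {q3=false, q4=true}.
  branch 2 (add T (q2 & (q4 -> ~q2))):
    T (q2 & (q4 -> ~q2)): α-rule — add T q2, T (q4 -> ~q2).
    T (q4 -> ~q2): β-rule — branch into F q4  //  T ~q2.
      branch 2.1 (add F q4):
        × closes — contains both q4 and ~q4.
      branch 2.2 (add T ~q2):
        × closes — contains both q2 and ~q2.
2 branches closed, 1 open.
An open branch gives a countermodel: q3=false, q4=true (unmentioned atoms arbitrary); the premises hold there but the conclusion fails.

No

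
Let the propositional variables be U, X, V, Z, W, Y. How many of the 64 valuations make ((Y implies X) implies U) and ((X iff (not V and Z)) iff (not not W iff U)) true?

Initial set: {T (((Y implies X) implies U) and ((X iff (not V and Z)) iff (not not W iff U)))}.
T (((Y implies X) implies U) and ((X iff (not V and Z)) iff (not not W iff U))): α-rule — add T ((Y implies X) implies U), T ((X iff (not V and Z)) iff (not not W iff U)).
T ((Y implies X) implies U): β-rule — branch into F (Y implies X)  //  T U.
  branch 1 (add F (Y implies X)):
    F (Y implies X): α-rule — add T Y, F X.
    T ((X iff (not V and Z)) iff (not not W iff U)): β-rule — branch into T (X iff (not V and Z)), T (not not W iff U)  //  F (X iff (not V and Z)), F (not not W iff U).
      branch 1.1 (add T (X iff (not V and Z)), T (not not W iff U)):
        T (X iff (not V and Z)): β-rule — branch into T X, T (not V and Z)  //  F X, F (not V and Z).
          branch 1.1.1 (add T X, T (not V and Z)):
            × closes — contains both X and not X.
          branch 1.1.2 (add F X, F (not V and Z)):
            T (not not W iff U): β-rule — branch into T not not W, T U  //  F not not W, F U.
              branch 1.1.2.1 (add T not not W, T U):
                T not not W: drop double negation, giving T W.
                F (not V and Z): β-rule — branch into F not V  //  F Z.
                  branch 1.1.2.1.1 (add F not V):
                    ○ open, literals {U=true, V=true, W=true, X=false, Y=true}.
                  branch 1.1.2.1.2 (add F Z):
                    ○ open, literals {U=true, W=true, X=false, Y=true, Z=false}.
              branch 1.1.2.2 (add F not not W, F U):
                F not not W: drop double negation, giving F W.
                F (not V and Z): β-rule — branch into F not V  //  F Z.
                  branch 1.1.2.2.1 (add F not V):
                    ○ open, literals {U=false, V=true, W=false, X=false, Y=true}.
                  branch 1.1.2.2.2 (add F Z):
                    ○ open, literals {U=false, W=false, X=false, Y=true, Z=false}.
      branch 1.2 (add F (X iff (not V and Z)), F (not not W iff U)):
        F (X iff (not V and Z)): β-rule — branch into T X, F (not V and Z)  //  F X, T (not V and Z).
          branch 1.2.1 (add T X, F (not V and Z)):
            × closes — contains both X and not X.
          branch 1.2.2 (add F X, T (not V and Z)):
            T (not V and Z): α-rule — add T not V, T Z.
            F (not not W iff U): β-rule — branch into T not not W, F U  //  F not not W, T U.
              branch 1.2.2.1 (add T not not W, F U):
                T not not W: drop double negation, giving T W.
                ○ open, literals {U=false, V=false, W=true, X=false, Y=true, Z=true}.
              branch 1.2.2.2 (add F not not W, T U):
                F not not W: drop double negation, giving F W.
                ○ open, literals {U=true, V=false, W=false, X=false, Y=true, Z=true}.
  branch 2 (add T U):
    T ((X iff (not V and Z)) iff (not not W iff U)): β-rule — branch into T (X iff (not V and Z)), T (not not W iff U)  //  F (X iff (not V and Z)), F (not not W iff U).
      branch 2.1 (add T (X iff (not V and Z)), T (not not W iff U)):
        T (X iff (not V and Z)): β-rule — branch into T X, T (not V and Z)  //  F X, F (not V and Z).
          branch 2.1.1 (add T X, T (not V and Z)):
            T (not V and Z): α-rule — add T not V, T Z.
            T (not not W iff U): β-rule — branch into T not not W, T U  //  F not not W, F U.
              branch 2.1.1.1 (add T not not W, T U):
                T not not W: drop double negation, giving T W.
                ○ open, literals {U=true, V=false, W=true, X=true, Z=true}.
              branch 2.1.1.2 (add F not not W, F U):
                × closes — contains both U and not U.
          branch 2.1.2 (add F X, F (not V and Z)):
            T (not not W iff U): β-rule — branch into T not not W, T U  //  F not not W, F U.
              branch 2.1.2.1 (add T not not W, T U):
                T not not W: drop double negation, giving T W.
                F (not V and Z): β-rule — branch into F not V  //  F Z.
                  branch 2.1.2.1.1 (add F not V):
                    ○ open, literals {U=true, V=true, W=true, X=false}.
                  branch 2.1.2.1.2 (add F Z):
                    ○ open, literals {U=true, W=true, X=false, Z=false}.
              branch 2.1.2.2 (add F not not W, F U):
                × closes — contains both U and not U.
      branch 2.2 (add F (X iff (not V and Z)), F (not not W iff U)):
        F (X iff (not V and Z)): β-rule — branch into T X, F (not V and Z)  //  F X, T (not V and Z).
          branch 2.2.1 (add T X, F (not V and Z)):
            F (not not W iff U): β-rule — branch into T not not W, F U  //  F not not W, T U.
              branch 2.2.1.1 (add T not not W, F U):
                × closes — contains both U and not U.
              branch 2.2.1.2 (add F not not W, T U):
                F not not W: drop double negation, giving F W.
                F (not V and Z): β-rule — branch into F not V  //  F Z.
                  branch 2.2.1.2.1 (add F not V):
                    ○ open, literals {U=true, V=true, W=false, X=true}.
                  branch 2.2.1.2.2 (add F Z):
                    ○ open, literals {U=true, W=false, X=true, Z=false}.
          branch 2.2.2 (add F X, T (not V and Z)):
            T (not V and Z): α-rule — add T not V, T Z.
            F (not not W iff U): β-rule — branch into T not not W, F U  //  F not not W, T U.
              branch 2.2.2.1 (add T not not W, F U):
                × closes — contains both U and not U.
              branch 2.2.2.2 (add F not not W, T U):
                F not not W: drop double negation, giving F W.
                ○ open, literals {U=true, V=false, W=false, X=false, Z=true}.
6 branches closed, 12 open.
Each open branch fixes some atoms; the unmentioned ones are free. Counting distinct full assignments: branch {U=true, V=true, W=true, X=false, Y=true} (Z) contributes 2 new; branch {U=true, W=true, X=false, Y=true, Z=false} (V) contributes 1 new; branch {U=false, V=true, W=false, X=false, Y=true} (Z) contributes 2 new; branch {U=false, W=false, X=false, Y=true, Z=false} (V) contributes 1 new; branch {U=false, V=false, W=true, X=false, Y=true, Z=true} (none free) contributes 1 new; branch {U=true, V=false, W=false, X=false, Y=true, Z=true} (none free) contributes 1 new; branch {U=true, V=false, W=true, X=true, Z=true} (Y) contributes 2 new; branch {U=true, V=true, W=true, X=false} (Z, Y) contributes 2 new; branch {U=true, W=true, X=false, Z=false} (V, Y) contributes 1 new; branch {U=true, V=true, W=false, X=true} (Z, Y) contributes 4 new; branch {U=true, W=false, X=true, Z=false} (V, Y) contributes 2 new; branch {U=true, V=false, W=false, X=false, Z=true} (Y) contributes 1 new. Total: 20.

20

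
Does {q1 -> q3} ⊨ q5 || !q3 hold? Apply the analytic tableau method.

No

Initial set: {T (q1 -> q3); F (q5 || !q3)}.
F (q5 || !q3): α-rule — add F q5, F !q3.
T (q1 -> q3): β-rule — branch into F q1  //  T q3.
  branch 1 (add F q1):
    ○ open, literals {q1=false, q3=true, q5=false}.
  branch 2 (add T q3):
    ○ open, literals {q3=true, q5=false}.
0 branches closed, 2 open.
An open branch gives a countermodel: q1=false, q3=true, q5=false (unmentioned atoms arbitrary); the premises hold there but the conclusion fails.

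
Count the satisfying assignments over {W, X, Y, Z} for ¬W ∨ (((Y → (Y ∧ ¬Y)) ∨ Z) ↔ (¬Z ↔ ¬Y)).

Initial set: {(¬W ∨ (((Y → (Y ∧ ¬Y)) ∨ Z) ↔ (¬Z ↔ ¬Y)))}.
(¬W ∨ (((Y → (Y ∧ ¬Y)) ∨ Z) ↔ (¬Z ↔ ¬Y))): β-rule — branch into ¬W  //  (((Y → (Y ∧ ¬Y)) ∨ Z) ↔ (¬Z ↔ ¬Y)).
  branch 1 (add ¬W):
    ○ open, literals {W=false}.
  branch 2 (add (((Y → (Y ∧ ¬Y)) ∨ Z) ↔ (¬Z ↔ ¬Y))):
    (((Y → (Y ∧ ¬Y)) ∨ Z) ↔ (¬Z ↔ ¬Y)): β-rule — branch into ((Y → (Y ∧ ¬Y)) ∨ Z), (¬Z ↔ ¬Y)  //  ¬((Y → (Y ∧ ¬Y)) ∨ Z), ¬(¬Z ↔ ¬Y).
      branch 2.1 (add ((Y → (Y ∧ ¬Y)) ∨ Z), (¬Z ↔ ¬Y)):
        ((Y → (Y ∧ ¬Y)) ∨ Z): β-rule — branch into (Y → (Y ∧ ¬Y))  //  Z.
          branch 2.1.1 (add (Y → (Y ∧ ¬Y))):
            (¬Z ↔ ¬Y): β-rule — branch into ¬Z, ¬Y  //  ¬¬Z, ¬¬Y.
              branch 2.1.1.1 (add ¬Z, ¬Y):
                (Y → (Y ∧ ¬Y)): β-rule — branch into ¬Y  //  (Y ∧ ¬Y).
                  branch 2.1.1.1.1 (add ¬Y):
                    ○ open, literals {Y=false, Z=false}.
                  branch 2.1.1.1.2 (add (Y ∧ ¬Y)):
                    (Y ∧ ¬Y): α-rule — add Y, ¬Y.
                    × closes — contains both Y and ¬Y.
              branch 2.1.1.2 (add ¬¬Z, ¬¬Y):
                (Y → (Y ∧ ¬Y)): β-rule — branch into ¬Y  //  (Y ∧ ¬Y).
                  branch 2.1.1.2.1 (add ¬Y):
                    × closes — contains both Y and ¬Y.
                  branch 2.1.1.2.2 (add (Y ∧ ¬Y)):
                    (Y ∧ ¬Y): α-rule — add Y, ¬Y.
                    × closes — contains both Y and ¬Y.
          branch 2.1.2 (add Z):
            (¬Z ↔ ¬Y): β-rule — branch into ¬Z, ¬Y  //  ¬¬Z, ¬¬Y.
              branch 2.1.2.1 (add ¬Z, ¬Y):
                × closes — contains both Z and ¬Z.
              branch 2.1.2.2 (add ¬¬Z, ¬¬Y):
                ○ open, literals {Y=true, Z=true}.
      branch 2.2 (add ¬((Y → (Y ∧ ¬Y)) ∨ Z), ¬(¬Z ↔ ¬Y)):
        ¬((Y → (Y ∧ ¬Y)) ∨ Z): α-rule — add ¬(Y → (Y ∧ ¬Y)), ¬Z.
        ¬(Y → (Y ∧ ¬Y)): α-rule — add Y, ¬(Y ∧ ¬Y).
        ¬(¬Z ↔ ¬Y): β-rule — branch into ¬Z, ¬¬Y  //  ¬¬Z, ¬Y.
          branch 2.2.1 (add ¬Z, ¬¬Y):
            ¬(Y ∧ ¬Y): β-rule — branch into ¬Y  //  ¬¬Y.
              branch 2.2.1.1 (add ¬Y):
                × closes — contains both Y and ¬Y.
              branch 2.2.1.2 (add ¬¬Y):
                ○ open, literals {Y=true, Z=false}.
          branch 2.2.2 (add ¬¬Z, ¬Y):
            × closes — contains both Z and ¬Z.
6 branches closed, 4 open.
Each open branch fixes some atoms; the unmentioned ones are free. Counting distinct full assignments: branch {W=false} (X, Y, Z) contributes 8 new; branch {Y=false, Z=false} (W, X) contributes 2 new; branch {Y=true, Z=true} (W, X) contributes 2 new; branch {Y=true, Z=false} (W, X) contributes 2 new. Total: 14.

14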